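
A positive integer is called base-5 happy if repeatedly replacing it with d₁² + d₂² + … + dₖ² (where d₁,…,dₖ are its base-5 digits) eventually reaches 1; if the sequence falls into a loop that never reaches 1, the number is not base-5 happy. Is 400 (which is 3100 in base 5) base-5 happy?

400 = (3,1,0,0)_5 → 3² + 1² + 0² + 0² = 10
10 = (2,0)_5 → 2² + 0² = 4
4 = (4)_5 → 4² = 16
16 = (3,1)_5 → 3² + 1² = 10  — 10 already seen; the sequence cycles without reaching 1.

not base-5 happy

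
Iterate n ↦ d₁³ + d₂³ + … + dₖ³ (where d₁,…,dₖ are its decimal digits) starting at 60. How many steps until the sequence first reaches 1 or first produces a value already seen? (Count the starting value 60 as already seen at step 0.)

60 → 6³ + 0³ = 216 + 0 = 216
216 → 2³ + 1³ + 6³ = 8 + 1 + 216 = 225
225 → 2³ + 2³ + 5³ = 8 + 8 + 125 = 141
141 → 1³ + 4³ + 1³ = 1 + 64 + 1 = 66
66 → 6³ + 6³ = 216 + 216 = 432
432 → 4³ + 3³ + 2³ = 64 + 27 + 8 = 99
99 → 9³ + 9³ = 729 + 729 = 1458
1458 → 1³ + 4³ + 5³ + 8³ = 1 + 64 + 125 + 512 = 702
702 → 7³ + 0³ + 2³ = 343 + 0 + 8 = 351
351 → 3³ + 5³ + 1³ = 27 + 125 + 1 = 153
153 → 1³ + 5³ + 3³ = 1 + 125 + 27 = 153  — 153 repeats.
That took 11 steps.

11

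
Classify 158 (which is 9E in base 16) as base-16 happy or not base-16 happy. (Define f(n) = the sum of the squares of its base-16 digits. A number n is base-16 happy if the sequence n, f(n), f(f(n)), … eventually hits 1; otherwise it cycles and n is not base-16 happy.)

base-16 happy

158 = (9,14)_16 → 277
277 = (1,1,5)_16 → 27
27 = (1,11)_16 → 122
122 = (7,10)_16 → 149
149 = (9,5)_16 → 106
106 = (6,10)_16 → 136
136 = (8,8)_16 → 128
128 = (8,0)_16 → 64
64 = (4,0)_16 → 16
16 = (1,0)_16 → 1  — reached 1.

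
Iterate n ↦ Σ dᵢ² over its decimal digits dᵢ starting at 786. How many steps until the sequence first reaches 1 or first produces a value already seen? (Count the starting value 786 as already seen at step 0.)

11

786 → 149
149 → 98
98 → 145
145 → 42
42 → 20
20 → 4
4 → 16
16 → 37
37 → 58
58 → 89
89 → 145  — 145 repeats.
That took 11 steps.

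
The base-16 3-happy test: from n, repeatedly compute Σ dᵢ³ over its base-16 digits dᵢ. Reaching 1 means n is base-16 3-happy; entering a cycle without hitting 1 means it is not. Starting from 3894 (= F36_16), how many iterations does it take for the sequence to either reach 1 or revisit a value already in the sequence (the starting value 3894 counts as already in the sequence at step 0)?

3894 = (15,3,6)_16 → 15³ + 3³ + 6³ = 3618
3618 = (14,2,2)_16 → 14³ + 2³ + 2³ = 2760
2760 = (10,12,8)_16 → 10³ + 12³ + 8³ = 3240
3240 = (12,10,8)_16 → 12³ + 10³ + 8³ = 3240  — 3240 repeats.
That took 4 steps.

4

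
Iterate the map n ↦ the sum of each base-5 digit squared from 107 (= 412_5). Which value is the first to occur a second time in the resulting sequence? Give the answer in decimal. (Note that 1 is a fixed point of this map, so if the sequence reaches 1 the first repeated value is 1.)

13

107 = (4,1,2)_5 → 4² + 1² + 2² = 16 + 1 + 4 = 21
21 = (4,1)_5 → 4² + 1² = 16 + 1 = 17
17 = (3,2)_5 → 3² + 2² = 9 + 4 = 13
13 = (2,3)_5 → 2² + 3² = 4 + 9 = 13  — 13 already appeared earlier.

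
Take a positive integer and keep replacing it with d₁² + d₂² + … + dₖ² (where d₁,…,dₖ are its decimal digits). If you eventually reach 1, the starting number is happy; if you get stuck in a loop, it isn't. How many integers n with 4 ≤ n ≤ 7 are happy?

1

4: 4 → 16 → 37 → 58 → 89 → 145 → 42 → 20 → 4  — not happy
5: 5 → 25 → 29 → 85 → 89 → 145 → 42 → 20 → 4 → 16 → 37 → 58 → 89  — not happy
6: 6 → 36 → 45 → 41 → 17 → 50 → 25 → 29 → 85 → 89 → 145 → 42 → 20 → 4 → 16 → 37 → 58 → 89  — not happy
7: 7 → 49 → 97 → 130 → 10 → 1  — happy
happy: 7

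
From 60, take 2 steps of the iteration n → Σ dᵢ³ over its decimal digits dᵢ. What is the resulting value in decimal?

225

60 → 6³ + 0³ = 216
216 → 2³ + 1³ + 6³ = 225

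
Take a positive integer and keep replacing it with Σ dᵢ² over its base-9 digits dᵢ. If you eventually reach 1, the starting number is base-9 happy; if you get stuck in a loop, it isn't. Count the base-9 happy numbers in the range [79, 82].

79: 79 → 113 → 35 → 73 → 65 → 53 → 89 → 65  (repeats 65)
80: 80 → 128 → 30 → 18 → 4 → 16 → 50 → 50  (repeats 50)
81: 81 → 1  (reaches 1)
82: 82 → 2 → 4 → 16 → 50 → 50  (repeats 50)
base-9 happy: 81

1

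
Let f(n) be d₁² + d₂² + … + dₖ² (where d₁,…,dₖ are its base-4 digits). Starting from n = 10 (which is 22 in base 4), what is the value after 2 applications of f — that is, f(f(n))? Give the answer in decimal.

4

10 = (2,2)_4 → 2² + 2² = 4 + 4 = 8
8 = (2,0)_4 → 2² + 0² = 4 + 0 = 4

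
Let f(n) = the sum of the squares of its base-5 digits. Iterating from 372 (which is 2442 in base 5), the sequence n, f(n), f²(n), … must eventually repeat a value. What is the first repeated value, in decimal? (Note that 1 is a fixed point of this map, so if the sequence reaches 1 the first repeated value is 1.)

10

372 = (2,4,4,2)_5 → 2² + 4² + 4² + 2² = 4 + 16 + 16 + 4 = 40
40 = (1,3,0)_5 → 1² + 3² + 0² = 1 + 9 + 0 = 10
10 = (2,0)_5 → 2² + 0² = 4 + 0 = 4
4 = (4)_5 → 4² = 16
16 = (3,1)_5 → 3² + 1² = 9 + 1 = 10  — 10 already appeared earlier.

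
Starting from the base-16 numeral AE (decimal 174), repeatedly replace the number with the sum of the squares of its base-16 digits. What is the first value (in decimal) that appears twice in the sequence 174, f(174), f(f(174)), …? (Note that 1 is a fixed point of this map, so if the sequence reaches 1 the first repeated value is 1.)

85

174 = (10,14)_16 → 10² + 14² = 296
296 = (1,2,8)_16 → 1² + 2² + 8² = 69
69 = (4,5)_16 → 4² + 5² = 41
41 = (2,9)_16 → 2² + 9² = 85
85 = (5,5)_16 → 5² + 5² = 50
50 = (3,2)_16 → 3² + 2² = 13
13 = (13)_16 → 13² = 169
169 = (10,9)_16 → 10² + 9² = 181
181 = (11,5)_16 → 11² + 5² = 146
146 = (9,2)_16 → 9² + 2² = 85  — 85 already appeared earlier.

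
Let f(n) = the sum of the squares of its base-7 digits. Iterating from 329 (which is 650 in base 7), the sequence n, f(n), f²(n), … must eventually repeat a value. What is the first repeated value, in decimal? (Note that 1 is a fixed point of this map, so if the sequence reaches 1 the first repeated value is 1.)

45

329 = (6,5,0)_7 → 61
61 = (1,1,5)_7 → 27
27 = (3,6)_7 → 45
45 = (6,3)_7 → 45  — 45 already appeared earlier.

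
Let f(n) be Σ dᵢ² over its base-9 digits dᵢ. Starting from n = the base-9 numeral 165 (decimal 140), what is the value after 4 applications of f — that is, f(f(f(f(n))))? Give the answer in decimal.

140 = (1,6,5)_9 → 1² + 6² + 5² = 62
62 = (6,8)_9 → 6² + 8² = 100
100 = (1,2,1)_9 → 1² + 2² + 1² = 6
6 = (6)_9 → 6² = 36

36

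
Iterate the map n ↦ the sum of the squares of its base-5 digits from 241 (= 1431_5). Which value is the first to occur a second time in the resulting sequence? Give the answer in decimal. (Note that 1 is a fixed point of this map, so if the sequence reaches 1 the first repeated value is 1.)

241 = (1,4,3,1)_5 → 1² + 4² + 3² + 1² = 1 + 16 + 9 + 1 = 27
27 = (1,0,2)_5 → 1² + 0² + 2² = 1 + 0 + 4 = 5
5 = (1,0)_5 → 1² + 0² = 1 + 0 = 1  — reached the fixed point 1.
1 → 1, so 1 is the first repeated value.

1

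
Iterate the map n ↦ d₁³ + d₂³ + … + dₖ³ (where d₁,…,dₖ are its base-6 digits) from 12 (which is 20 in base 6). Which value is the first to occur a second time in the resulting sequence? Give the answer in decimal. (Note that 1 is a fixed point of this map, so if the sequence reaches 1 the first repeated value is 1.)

9

12 = (2,0)_6 → 2³ + 0³ = 8
8 = (1,2)_6 → 1³ + 2³ = 9
9 = (1,3)_6 → 1³ + 3³ = 28
28 = (4,4)_6 → 4³ + 4³ = 128
128 = (3,3,2)_6 → 3³ + 3³ + 2³ = 62
62 = (1,4,2)_6 → 1³ + 4³ + 2³ = 73
73 = (2,0,1)_6 → 2³ + 0³ + 1³ = 9  — 9 already appeared earlier.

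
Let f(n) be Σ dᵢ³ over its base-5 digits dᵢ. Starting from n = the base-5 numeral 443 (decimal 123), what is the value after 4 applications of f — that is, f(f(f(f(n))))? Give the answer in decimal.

123 = (4,4,3)_5 → 4³ + 4³ + 3³ = 64 + 64 + 27 = 155
155 = (1,1,1,0)_5 → 1³ + 1³ + 1³ + 0³ = 1 + 1 + 1 + 0 = 3
3 = (3)_5 → 3³ = 27
27 = (1,0,2)_5 → 1³ + 0³ + 2³ = 1 + 0 + 8 = 9

9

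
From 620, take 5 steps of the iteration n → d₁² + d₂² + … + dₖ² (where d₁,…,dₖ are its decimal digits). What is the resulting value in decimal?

89

620 → 40
40 → 16
16 → 37
37 → 58
58 → 89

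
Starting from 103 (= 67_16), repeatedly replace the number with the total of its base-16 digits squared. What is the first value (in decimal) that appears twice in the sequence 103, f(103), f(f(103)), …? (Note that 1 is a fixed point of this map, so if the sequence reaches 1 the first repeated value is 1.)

85

103 = (6,7)_16 → 6² + 7² = 36 + 49 = 85
85 = (5,5)_16 → 5² + 5² = 25 + 25 = 50
50 = (3,2)_16 → 3² + 2² = 9 + 4 = 13
13 = (13)_16 → 13² = 169
169 = (10,9)_16 → 10² + 9² = 100 + 81 = 181
181 = (11,5)_16 → 11² + 5² = 121 + 25 = 146
146 = (9,2)_16 → 9² + 2² = 81 + 4 = 85  — 85 already appeared earlier.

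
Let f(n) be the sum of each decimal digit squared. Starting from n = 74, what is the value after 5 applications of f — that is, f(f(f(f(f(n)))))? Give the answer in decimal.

89

74 → 65
65 → 61
61 → 37
37 → 58
58 → 89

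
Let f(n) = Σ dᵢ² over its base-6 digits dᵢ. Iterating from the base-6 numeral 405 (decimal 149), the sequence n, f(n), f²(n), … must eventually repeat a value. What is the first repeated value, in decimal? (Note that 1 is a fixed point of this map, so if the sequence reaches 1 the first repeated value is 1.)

149 = (4,0,5)_6 → 4² + 0² + 5² = 16 + 0 + 25 = 41
41 = (1,0,5)_6 → 1² + 0² + 5² = 1 + 0 + 25 = 26
26 = (4,2)_6 → 4² + 2² = 16 + 4 = 20
20 = (3,2)_6 → 3² + 2² = 9 + 4 = 13
13 = (2,1)_6 → 2² + 1² = 4 + 1 = 5
5 = (5)_6 → 5² = 25
25 = (4,1)_6 → 4² + 1² = 16 + 1 = 17
17 = (2,5)_6 → 2² + 5² = 4 + 25 = 29
29 = (4,5)_6 → 4² + 5² = 16 + 25 = 41  — 41 already appeared earlier.

41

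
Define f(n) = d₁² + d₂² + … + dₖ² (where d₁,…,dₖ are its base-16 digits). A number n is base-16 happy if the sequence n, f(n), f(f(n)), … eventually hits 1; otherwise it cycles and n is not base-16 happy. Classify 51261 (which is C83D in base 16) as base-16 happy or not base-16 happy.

51261 = (12,8,3,13)_16 → 12² + 8² + 3² + 13² = 144 + 64 + 9 + 169 = 386
386 = (1,8,2)_16 → 1² + 8² + 2² = 1 + 64 + 4 = 69
69 = (4,5)_16 → 4² + 5² = 16 + 25 = 41
41 = (2,9)_16 → 2² + 9² = 4 + 81 = 85
85 = (5,5)_16 → 5² + 5² = 25 + 25 = 50
50 = (3,2)_16 → 3² + 2² = 9 + 4 = 13
13 = (13)_16 → 13² = 169
169 = (10,9)_16 → 10² + 9² = 100 + 81 = 181
181 = (11,5)_16 → 11² + 5² = 121 + 25 = 146
146 = (9,2)_16 → 9² + 2² = 81 + 4 = 85  — 85 already seen; the sequence cycles without reaching 1.

not base-16 happy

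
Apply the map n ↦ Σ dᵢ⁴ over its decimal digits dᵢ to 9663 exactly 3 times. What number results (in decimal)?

8114

9663 → 9⁴ + 6⁴ + 6⁴ + 3⁴ = 6561 + 1296 + 1296 + 81 = 9234
9234 → 9⁴ + 2⁴ + 3⁴ + 4⁴ = 6561 + 16 + 81 + 256 = 6914
6914 → 6⁴ + 9⁴ + 1⁴ + 4⁴ = 1296 + 6561 + 1 + 256 = 8114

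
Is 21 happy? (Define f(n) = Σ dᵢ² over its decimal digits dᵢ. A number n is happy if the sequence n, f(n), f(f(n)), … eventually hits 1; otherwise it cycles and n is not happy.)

not happy

21 → 2² + 1² = 4 + 1 = 5
5 → 5² = 25
25 → 2² + 5² = 4 + 25 = 29
29 → 2² + 9² = 4 + 81 = 85
85 → 8² + 5² = 64 + 25 = 89
89 → 8² + 9² = 64 + 81 = 145
145 → 1² + 4² + 5² = 1 + 16 + 25 = 42
42 → 4² + 2² = 16 + 4 = 20
20 → 2² + 0² = 4 + 0 = 4
4 → 4² = 16
16 → 1² + 6² = 1 + 36 = 37
37 → 3² + 7² = 9 + 49 = 58
58 → 5² + 8² = 25 + 64 = 89  — 89 already seen; the sequence cycles without reaching 1.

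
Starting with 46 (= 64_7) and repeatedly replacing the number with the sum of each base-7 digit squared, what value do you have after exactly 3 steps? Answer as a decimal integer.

46 = (6,4)_7 → 6² + 4² = 52
52 = (1,0,3)_7 → 1² + 0² + 3² = 10
10 = (1,3)_7 → 1² + 3² = 10

10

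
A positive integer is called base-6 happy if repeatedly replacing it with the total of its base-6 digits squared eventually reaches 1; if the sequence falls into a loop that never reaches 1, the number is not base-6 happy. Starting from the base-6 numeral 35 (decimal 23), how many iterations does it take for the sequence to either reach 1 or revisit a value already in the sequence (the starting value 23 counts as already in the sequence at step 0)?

10

23 = (3,5)_6 → 3² + 5² = 34
34 = (5,4)_6 → 5² + 4² = 41
41 = (1,0,5)_6 → 1² + 0² + 5² = 26
26 = (4,2)_6 → 4² + 2² = 20
20 = (3,2)_6 → 3² + 2² = 13
13 = (2,1)_6 → 2² + 1² = 5
5 = (5)_6 → 5² = 25
25 = (4,1)_6 → 4² + 1² = 17
17 = (2,5)_6 → 2² + 5² = 29
29 = (4,5)_6 → 4² + 5² = 41  — 41 repeats.
That took 10 steps.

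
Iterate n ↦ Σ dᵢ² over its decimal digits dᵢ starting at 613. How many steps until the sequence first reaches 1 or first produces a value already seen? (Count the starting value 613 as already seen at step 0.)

613 → 6² + 1² + 3² = 46
46 → 4² + 6² = 52
52 → 5² + 2² = 29
29 → 2² + 9² = 85
85 → 8² + 5² = 89
89 → 8² + 9² = 145
145 → 1² + 4² + 5² = 42
42 → 4² + 2² = 20
20 → 2² + 0² = 4
4 → 4² = 16
16 → 1² + 6² = 37
37 → 3² + 7² = 58
58 → 5² + 8² = 89  — 89 repeats.
That took 13 steps.

13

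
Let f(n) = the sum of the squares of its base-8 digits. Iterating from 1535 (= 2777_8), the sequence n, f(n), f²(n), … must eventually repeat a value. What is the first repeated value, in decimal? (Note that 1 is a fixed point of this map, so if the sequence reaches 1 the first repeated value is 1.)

25

1535 = (2,7,7,7)_8 → 2² + 7² + 7² + 7² = 151
151 = (2,2,7)_8 → 2² + 2² + 7² = 57
57 = (7,1)_8 → 7² + 1² = 50
50 = (6,2)_8 → 6² + 2² = 40
40 = (5,0)_8 → 5² + 0² = 25
25 = (3,1)_8 → 3² + 1² = 10
10 = (1,2)_8 → 1² + 2² = 5
5 = (5)_8 → 5² = 25  — 25 already appeared earlier.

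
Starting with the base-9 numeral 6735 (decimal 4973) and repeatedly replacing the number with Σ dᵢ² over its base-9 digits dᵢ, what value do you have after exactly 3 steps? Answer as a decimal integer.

13

4973 = (6,7,3,5)_9 → 6² + 7² + 3² + 5² = 119
119 = (1,4,2)_9 → 1² + 4² + 2² = 21
21 = (2,3)_9 → 2² + 3² = 13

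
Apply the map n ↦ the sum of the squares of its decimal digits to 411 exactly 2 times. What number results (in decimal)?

65

411 → 4² + 1² + 1² = 16 + 1 + 1 = 18
18 → 1² + 8² = 1 + 64 = 65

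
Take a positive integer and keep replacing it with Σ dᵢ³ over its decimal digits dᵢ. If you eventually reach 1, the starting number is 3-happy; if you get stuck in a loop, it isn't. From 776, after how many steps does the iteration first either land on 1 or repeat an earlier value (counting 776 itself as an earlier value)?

776 → 7³ + 7³ + 6³ = 902
902 → 9³ + 0³ + 2³ = 737
737 → 7³ + 3³ + 7³ = 713
713 → 7³ + 1³ + 3³ = 371
371 → 3³ + 7³ + 1³ = 371  — 371 repeats.
That took 5 steps.

5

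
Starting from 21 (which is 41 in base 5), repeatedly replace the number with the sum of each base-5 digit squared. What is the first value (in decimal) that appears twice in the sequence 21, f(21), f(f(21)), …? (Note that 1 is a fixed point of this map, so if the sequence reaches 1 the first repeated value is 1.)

21 = (4,1)_5 → 4² + 1² = 17
17 = (3,2)_5 → 3² + 2² = 13
13 = (2,3)_5 → 2² + 3² = 13  — 13 already appeared earlier.

13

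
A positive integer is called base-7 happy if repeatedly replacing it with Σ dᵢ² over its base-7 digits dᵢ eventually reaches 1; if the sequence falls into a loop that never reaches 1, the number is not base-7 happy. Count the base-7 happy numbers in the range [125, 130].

1

125: 125 → 49 → 1  (reaches 1)
126: 126 → 20 → 40 → 50 → 2 → 4 → 16 → 8 → 2  (repeats 2)
127: 127 → 21 → 9 → 5 → 25 → 25  (repeats 25)
128: 128 → 24 → 18 → 20 → 40 → 50 → 2 → 4 → 16 → 8 → 2  (repeats 2)
129: 129 → 29 → 17 → 13 → 37 → 29  (repeats 29)
130: 130 → 36 → 26 → 34 → 52 → 10 → 10  (repeats 10)
base-7 happy: 125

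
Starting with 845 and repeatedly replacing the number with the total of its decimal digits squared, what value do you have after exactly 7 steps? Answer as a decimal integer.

845 → 8² + 4² + 5² = 64 + 16 + 25 = 105
105 → 1² + 0² + 5² = 1 + 0 + 25 = 26
26 → 2² + 6² = 4 + 36 = 40
40 → 4² + 0² = 16 + 0 = 16
16 → 1² + 6² = 1 + 36 = 37
37 → 3² + 7² = 9 + 49 = 58
58 → 5² + 8² = 25 + 64 = 89

89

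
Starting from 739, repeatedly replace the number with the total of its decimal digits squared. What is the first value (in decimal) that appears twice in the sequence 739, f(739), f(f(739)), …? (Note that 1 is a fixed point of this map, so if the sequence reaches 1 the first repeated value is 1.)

739 → 7² + 3² + 9² = 49 + 9 + 81 = 139
139 → 1² + 3² + 9² = 1 + 9 + 81 = 91
91 → 9² + 1² = 81 + 1 = 82
82 → 8² + 2² = 64 + 4 = 68
68 → 6² + 8² = 36 + 64 = 100
100 → 1² + 0² + 0² = 1 + 0 + 0 = 1  — reached the fixed point 1.
1 → 1, so 1 is the first repeated value.

1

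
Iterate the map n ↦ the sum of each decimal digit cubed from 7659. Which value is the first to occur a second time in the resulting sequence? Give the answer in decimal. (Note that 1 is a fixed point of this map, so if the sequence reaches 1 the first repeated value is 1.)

7659 → 7³ + 6³ + 5³ + 9³ = 343 + 216 + 125 + 729 = 1413
1413 → 1³ + 4³ + 1³ + 3³ = 1 + 64 + 1 + 27 = 93
93 → 9³ + 3³ = 729 + 27 = 756
756 → 7³ + 5³ + 6³ = 343 + 125 + 216 = 684
684 → 6³ + 8³ + 4³ = 216 + 512 + 64 = 792
792 → 7³ + 9³ + 2³ = 343 + 729 + 8 = 1080
1080 → 1³ + 0³ + 8³ + 0³ = 1 + 0 + 512 + 0 = 513
513 → 5³ + 1³ + 3³ = 125 + 1 + 27 = 153
153 → 1³ + 5³ + 3³ = 1 + 125 + 27 = 153  — 153 already appeared earlier.

153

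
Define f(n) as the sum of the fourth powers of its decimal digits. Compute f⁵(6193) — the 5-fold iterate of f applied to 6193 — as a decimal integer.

6193 → 6⁴ + 1⁴ + 9⁴ + 3⁴ = 7939
7939 → 7⁴ + 9⁴ + 3⁴ + 9⁴ = 15604
15604 → 1⁴ + 5⁴ + 6⁴ + 0⁴ + 4⁴ = 2178
2178 → 2⁴ + 1⁴ + 7⁴ + 8⁴ = 6514
6514 → 6⁴ + 5⁴ + 1⁴ + 4⁴ = 2178

2178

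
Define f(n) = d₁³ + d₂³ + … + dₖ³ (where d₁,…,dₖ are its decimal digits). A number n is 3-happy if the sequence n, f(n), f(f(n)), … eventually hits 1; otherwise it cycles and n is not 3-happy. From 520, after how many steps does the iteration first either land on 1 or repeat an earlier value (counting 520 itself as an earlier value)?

520 → 5³ + 2³ + 0³ = 133
133 → 1³ + 3³ + 3³ = 55
55 → 5³ + 5³ = 250
250 → 2³ + 5³ + 0³ = 133  — 133 repeats.
That took 4 steps.

4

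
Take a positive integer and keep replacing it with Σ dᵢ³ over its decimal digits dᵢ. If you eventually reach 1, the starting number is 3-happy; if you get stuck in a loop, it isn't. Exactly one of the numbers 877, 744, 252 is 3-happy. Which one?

877

877: 877 → 1198 → 1243 → 100 → 1  — reaches 1 (3-happy)
744: 744 → 471 → 408 → 576 → 684 → 792 → 1080 → 513 → 153 → 153  — repeats 153 (not 3-happy)
252: 252 → 141 → 66 → 432 → 99 → 1458 → 702 → 351 → 153 → 153  — repeats 153 (not 3-happy)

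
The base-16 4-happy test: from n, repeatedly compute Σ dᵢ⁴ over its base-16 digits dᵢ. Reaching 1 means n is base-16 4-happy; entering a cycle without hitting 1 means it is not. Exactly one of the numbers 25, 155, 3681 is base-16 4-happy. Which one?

25

25: 25 → 6562 → 16578 → 21008 → 642 → 4128 → 17 → 2 → 16 → 1  — reaches 1 (base-16 4-happy)
155: 155 → 21202 → 29218 → 2449 → 13123 → 499 → 50707 → 22114 → 3233 → 30737 → 6499 → 7939 → 50707  — repeats 50707 (not base-16 4-happy)
3681: 3681 → 39713 → 21219 → 39138 → 49089 → 86003 → 101588 → 53650 → 35139 → 10994 → 60657 → 109778 → 59314 → 55474 → 47314 → 47314  — repeats 47314 (not base-16 4-happy)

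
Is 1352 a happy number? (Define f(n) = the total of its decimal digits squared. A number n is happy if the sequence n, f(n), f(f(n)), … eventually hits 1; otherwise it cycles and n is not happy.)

1352 → 1² + 3² + 5² + 2² = 1 + 9 + 25 + 4 = 39
39 → 3² + 9² = 9 + 81 = 90
90 → 9² + 0² = 81 + 0 = 81
81 → 8² + 1² = 64 + 1 = 65
65 → 6² + 5² = 36 + 25 = 61
61 → 6² + 1² = 36 + 1 = 37
37 → 3² + 7² = 9 + 49 = 58
58 → 5² + 8² = 25 + 64 = 89
89 → 8² + 9² = 64 + 81 = 145
145 → 1² + 4² + 5² = 1 + 16 + 25 = 42
42 → 4² + 2² = 16 + 4 = 20
20 → 2² + 0² = 4 + 0 = 4
4 → 4² = 16
16 → 1² + 6² = 1 + 36 = 37  — 37 already seen; the sequence cycles without reaching 1.

not happy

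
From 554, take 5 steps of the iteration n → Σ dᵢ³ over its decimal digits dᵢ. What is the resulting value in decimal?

554 → 314
314 → 92
92 → 737
737 → 713
713 → 371

371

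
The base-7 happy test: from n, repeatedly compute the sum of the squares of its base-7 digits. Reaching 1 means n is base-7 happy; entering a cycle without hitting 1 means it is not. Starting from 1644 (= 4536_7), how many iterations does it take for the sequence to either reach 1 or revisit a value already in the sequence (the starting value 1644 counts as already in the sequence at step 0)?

1644 = (4,5,3,6)_7 → 4² + 5² + 3² + 6² = 16 + 25 + 9 + 36 = 86
86 = (1,5,2)_7 → 1² + 5² + 2² = 1 + 25 + 4 = 30
30 = (4,2)_7 → 4² + 2² = 16 + 4 = 20
20 = (2,6)_7 → 2² + 6² = 4 + 36 = 40
40 = (5,5)_7 → 5² + 5² = 25 + 25 = 50
50 = (1,0,1)_7 → 1² + 0² + 1² = 1 + 0 + 1 = 2
2 = (2)_7 → 2² = 4
4 = (4)_7 → 4² = 16
16 = (2,2)_7 → 2² + 2² = 4 + 4 = 8
8 = (1,1)_7 → 1² + 1² = 1 + 1 = 2  — 2 repeats.
That took 10 steps.

10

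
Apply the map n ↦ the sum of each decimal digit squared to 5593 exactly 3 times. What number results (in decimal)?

5593 → 5² + 5² + 9² + 3² = 140
140 → 1² + 4² + 0² = 17
17 → 1² + 7² = 50

50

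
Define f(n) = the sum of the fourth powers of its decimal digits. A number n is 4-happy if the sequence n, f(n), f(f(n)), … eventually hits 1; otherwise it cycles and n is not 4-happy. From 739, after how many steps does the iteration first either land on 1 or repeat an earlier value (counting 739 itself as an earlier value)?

739 → 7⁴ + 3⁴ + 9⁴ = 9043
9043 → 9⁴ + 0⁴ + 4⁴ + 3⁴ = 6898
6898 → 6⁴ + 8⁴ + 9⁴ + 8⁴ = 16049
16049 → 1⁴ + 6⁴ + 0⁴ + 4⁴ + 9⁴ = 8114
8114 → 8⁴ + 1⁴ + 1⁴ + 4⁴ = 4354
4354 → 4⁴ + 3⁴ + 5⁴ + 4⁴ = 1218
1218 → 1⁴ + 2⁴ + 1⁴ + 8⁴ = 4114
4114 → 4⁴ + 1⁴ + 1⁴ + 4⁴ = 514
514 → 5⁴ + 1⁴ + 4⁴ = 882
882 → 8⁴ + 8⁴ + 2⁴ = 8208
8208 → 8⁴ + 2⁴ + 0⁴ + 8⁴ = 8208  — 8208 repeats.
That took 11 steps.

11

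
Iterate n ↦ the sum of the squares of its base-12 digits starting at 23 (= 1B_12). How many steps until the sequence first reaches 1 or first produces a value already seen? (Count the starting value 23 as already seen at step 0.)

12

23 = (1,11)_12 → 1² + 11² = 122
122 = (10,2)_12 → 10² + 2² = 104
104 = (8,8)_12 → 8² + 8² = 128
128 = (10,8)_12 → 10² + 8² = 164
164 = (1,1,8)_12 → 1² + 1² + 8² = 66
66 = (5,6)_12 → 5² + 6² = 61
61 = (5,1)_12 → 5² + 1² = 26
26 = (2,2)_12 → 2² + 2² = 8
8 = (8)_12 → 8² = 64
64 = (5,4)_12 → 5² + 4² = 41
41 = (3,5)_12 → 3² + 5² = 34
34 = (2,10)_12 → 2² + 10² = 104  — 104 repeats.
That took 12 steps.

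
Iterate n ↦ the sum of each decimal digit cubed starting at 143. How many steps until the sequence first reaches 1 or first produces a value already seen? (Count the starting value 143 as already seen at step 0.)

5

143 → 1³ + 4³ + 3³ = 1 + 64 + 27 = 92
92 → 9³ + 2³ = 729 + 8 = 737
737 → 7³ + 3³ + 7³ = 343 + 27 + 343 = 713
713 → 7³ + 1³ + 3³ = 343 + 1 + 27 = 371
371 → 3³ + 7³ + 1³ = 27 + 343 + 1 = 371  — 371 repeats.
That took 5 steps.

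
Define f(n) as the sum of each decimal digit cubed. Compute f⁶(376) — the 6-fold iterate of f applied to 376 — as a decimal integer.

730

376 → 3³ + 7³ + 6³ = 586
586 → 5³ + 8³ + 6³ = 853
853 → 8³ + 5³ + 3³ = 664
664 → 6³ + 6³ + 4³ = 496
496 → 4³ + 9³ + 6³ = 1009
1009 → 1³ + 0³ + 0³ + 9³ = 730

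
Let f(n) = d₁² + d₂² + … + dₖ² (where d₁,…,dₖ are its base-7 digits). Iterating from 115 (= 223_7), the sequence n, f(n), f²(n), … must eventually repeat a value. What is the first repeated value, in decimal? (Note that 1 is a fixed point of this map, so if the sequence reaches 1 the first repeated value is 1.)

17

115 = (2,2,3)_7 → 2² + 2² + 3² = 4 + 4 + 9 = 17
17 = (2,3)_7 → 2² + 3² = 4 + 9 = 13
13 = (1,6)_7 → 1² + 6² = 1 + 36 = 37
37 = (5,2)_7 → 5² + 2² = 25 + 4 = 29
29 = (4,1)_7 → 4² + 1² = 16 + 1 = 17  — 17 already appeared earlier.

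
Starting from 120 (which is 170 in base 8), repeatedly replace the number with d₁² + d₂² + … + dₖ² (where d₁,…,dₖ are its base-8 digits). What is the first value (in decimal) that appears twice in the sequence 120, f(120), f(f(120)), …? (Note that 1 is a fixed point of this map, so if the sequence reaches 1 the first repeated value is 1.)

25

120 = (1,7,0)_8 → 1² + 7² + 0² = 1 + 49 + 0 = 50
50 = (6,2)_8 → 6² + 2² = 36 + 4 = 40
40 = (5,0)_8 → 5² + 0² = 25 + 0 = 25
25 = (3,1)_8 → 3² + 1² = 9 + 1 = 10
10 = (1,2)_8 → 1² + 2² = 1 + 4 = 5
5 = (5)_8 → 5² = 25  — 25 already appeared earlier.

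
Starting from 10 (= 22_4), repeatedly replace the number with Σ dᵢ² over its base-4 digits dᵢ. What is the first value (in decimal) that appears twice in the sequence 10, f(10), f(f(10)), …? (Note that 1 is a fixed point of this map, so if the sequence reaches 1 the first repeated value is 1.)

1

10 = (2,2)_4 → 2² + 2² = 8
8 = (2,0)_4 → 2² + 0² = 4
4 = (1,0)_4 → 1² + 0² = 1  — reached the fixed point 1.
1 → 1, so 1 is the first repeated value.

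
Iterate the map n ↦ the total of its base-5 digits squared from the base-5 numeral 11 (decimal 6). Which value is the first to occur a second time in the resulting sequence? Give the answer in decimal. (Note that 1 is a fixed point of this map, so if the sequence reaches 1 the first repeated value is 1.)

4

6 = (1,1)_5 → 2
2 = (2)_5 → 4
4 = (4)_5 → 16
16 = (3,1)_5 → 10
10 = (2,0)_5 → 4  — 4 already appeared earlier.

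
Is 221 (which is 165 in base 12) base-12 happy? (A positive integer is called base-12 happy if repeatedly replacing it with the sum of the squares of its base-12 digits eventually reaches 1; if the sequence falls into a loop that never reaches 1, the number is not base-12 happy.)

221 = (1,6,5)_12 → 62
62 = (5,2)_12 → 29
29 = (2,5)_12 → 29  — 29 already seen; the sequence cycles without reaching 1.

not base-12 happy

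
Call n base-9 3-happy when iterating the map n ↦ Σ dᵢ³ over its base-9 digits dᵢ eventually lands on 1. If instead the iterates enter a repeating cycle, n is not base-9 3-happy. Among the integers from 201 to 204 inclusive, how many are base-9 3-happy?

201: 201 → 99 → 9 → 1  (reaches 1)
202: 202 → 136 → 218 → 232 → 694 → 638 → 1198 → 470 → 476 → 980 → 540 → 432 → 152 → 856 → 128 → 134 → 638  (repeats 638)
203: 203 → 197 → 547 → 775 → 127 → 127  (repeats 127)
204: 204 → 288 → 152 → 856 → 128 → 134 → 638 → 1198 → 470 → 476 → 980 → 540 → 432 → 152  (repeats 152)
base-9 3-happy: 201

1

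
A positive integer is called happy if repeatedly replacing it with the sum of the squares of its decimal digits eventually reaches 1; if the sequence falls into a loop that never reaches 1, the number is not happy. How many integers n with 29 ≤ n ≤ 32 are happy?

2

29: 29 → 85 → 89 → 145 → 42 → 20 → 4 → 16 → 37 → 58 → 89  — not happy
30: 30 → 9 → 81 → 65 → 61 → 37 → 58 → 89 → 145 → 42 → 20 → 4 → 16 → 37  — not happy
31: 31 → 10 → 1  — happy
32: 32 → 13 → 10 → 1  — happy
happy: 31, 32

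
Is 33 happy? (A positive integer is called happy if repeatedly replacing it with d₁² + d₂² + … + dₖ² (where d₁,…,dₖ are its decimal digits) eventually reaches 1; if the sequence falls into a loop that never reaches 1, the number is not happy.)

33 → 3² + 3² = 18
18 → 1² + 8² = 65
65 → 6² + 5² = 61
61 → 6² + 1² = 37
37 → 3² + 7² = 58
58 → 5² + 8² = 89
89 → 8² + 9² = 145
145 → 1² + 4² + 5² = 42
42 → 4² + 2² = 20
20 → 2² + 0² = 4
4 → 4² = 16
16 → 1² + 6² = 37  — 37 already seen; the sequence cycles without reaching 1.

not happy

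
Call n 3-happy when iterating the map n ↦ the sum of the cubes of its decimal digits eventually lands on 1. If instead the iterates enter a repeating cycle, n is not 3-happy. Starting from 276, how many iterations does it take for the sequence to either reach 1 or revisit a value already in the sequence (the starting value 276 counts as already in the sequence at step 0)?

7

276 → 2³ + 7³ + 6³ = 567
567 → 5³ + 6³ + 7³ = 684
684 → 6³ + 8³ + 4³ = 792
792 → 7³ + 9³ + 2³ = 1080
1080 → 1³ + 0³ + 8³ + 0³ = 513
513 → 5³ + 1³ + 3³ = 153
153 → 1³ + 5³ + 3³ = 153  — 153 repeats.
That took 7 steps.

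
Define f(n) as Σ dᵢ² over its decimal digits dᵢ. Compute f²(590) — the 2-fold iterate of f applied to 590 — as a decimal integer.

590 → 5² + 9² + 0² = 25 + 81 + 0 = 106
106 → 1² + 0² + 6² = 1 + 0 + 36 = 37

37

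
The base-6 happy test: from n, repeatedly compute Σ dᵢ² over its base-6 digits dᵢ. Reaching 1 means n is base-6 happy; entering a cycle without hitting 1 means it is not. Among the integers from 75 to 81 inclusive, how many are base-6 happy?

75: 75 → 13 → 5 → 25 → 17 → 29 → 41 → 26 → 20 → 13  (repeats 13)
76: 76 → 20 → 13 → 5 → 25 → 17 → 29 → 41 → 26 → 20  (repeats 20)
77: 77 → 29 → 41 → 26 → 20 → 13 → 5 → 25 → 17 → 29  (repeats 29)
78: 78 → 5 → 25 → 17 → 29 → 41 → 26 → 20 → 13 → 5  (repeats 5)
79: 79 → 6 → 1  (reaches 1)
80: 80 → 9 → 10 → 17 → 29 → 41 → 26 → 20 → 13 → 5 → 25 → 17  (repeats 17)
81: 81 → 14 → 8 → 5 → 25 → 17 → 29 → 41 → 26 → 20 → 13 → 5  (repeats 5)
base-6 happy: 79

1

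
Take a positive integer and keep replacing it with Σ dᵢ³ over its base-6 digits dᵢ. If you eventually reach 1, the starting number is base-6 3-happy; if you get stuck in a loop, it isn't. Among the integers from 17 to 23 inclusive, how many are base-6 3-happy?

3

17: 17 → 133 → 92 → 43 → 3 → 27 → 91 → 36 → 1  — base-6 3-happy
18: 18 → 27 → 91 → 36 → 1  — base-6 3-happy
19: 19 → 28 → 128 → 62 → 73 → 9 → 28  — not base-6 3-happy
20: 20 → 35 → 250 → 190 → 190  — not base-6 3-happy
21: 21 → 54 → 28 → 128 → 62 → 73 → 9 → 28  — not base-6 3-happy
22: 22 → 91 → 36 → 1  — base-6 3-happy
23: 23 → 152 → 73 → 9 → 28 → 128 → 62 → 73  — not base-6 3-happy
base-6 3-happy: 17, 18, 22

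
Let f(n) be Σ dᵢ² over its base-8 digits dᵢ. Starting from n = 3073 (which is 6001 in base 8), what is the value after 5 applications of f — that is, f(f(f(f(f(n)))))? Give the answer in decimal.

26

3073 = (6,0,0,1)_8 → 6² + 0² + 0² + 1² = 36 + 0 + 0 + 1 = 37
37 = (4,5)_8 → 4² + 5² = 16 + 25 = 41
41 = (5,1)_8 → 5² + 1² = 25 + 1 = 26
26 = (3,2)_8 → 3² + 2² = 9 + 4 = 13
13 = (1,5)_8 → 1² + 5² = 1 + 25 = 26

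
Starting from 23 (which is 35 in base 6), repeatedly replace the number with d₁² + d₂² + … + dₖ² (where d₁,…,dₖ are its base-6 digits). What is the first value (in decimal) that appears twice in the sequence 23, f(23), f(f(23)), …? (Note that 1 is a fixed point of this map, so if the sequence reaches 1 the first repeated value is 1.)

23 = (3,5)_6 → 3² + 5² = 9 + 25 = 34
34 = (5,4)_6 → 5² + 4² = 25 + 16 = 41
41 = (1,0,5)_6 → 1² + 0² + 5² = 1 + 0 + 25 = 26
26 = (4,2)_6 → 4² + 2² = 16 + 4 = 20
20 = (3,2)_6 → 3² + 2² = 9 + 4 = 13
13 = (2,1)_6 → 2² + 1² = 4 + 1 = 5
5 = (5)_6 → 5² = 25
25 = (4,1)_6 → 4² + 1² = 16 + 1 = 17
17 = (2,5)_6 → 2² + 5² = 4 + 25 = 29
29 = (4,5)_6 → 4² + 5² = 16 + 25 = 41  — 41 already appeared earlier.

41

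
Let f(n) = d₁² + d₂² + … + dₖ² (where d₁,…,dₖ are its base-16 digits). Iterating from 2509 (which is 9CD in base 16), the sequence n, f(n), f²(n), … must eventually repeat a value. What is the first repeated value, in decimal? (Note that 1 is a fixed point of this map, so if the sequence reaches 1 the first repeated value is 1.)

2509 = (9,12,13)_16 → 394
394 = (1,8,10)_16 → 165
165 = (10,5)_16 → 125
125 = (7,13)_16 → 218
218 = (13,10)_16 → 269
269 = (1,0,13)_16 → 170
170 = (10,10)_16 → 200
200 = (12,8)_16 → 208
208 = (13,0)_16 → 169
169 = (10,9)_16 → 181
181 = (11,5)_16 → 146
146 = (9,2)_16 → 85
85 = (5,5)_16 → 50
50 = (3,2)_16 → 13
13 = (13)_16 → 169  — 169 already appeared earlier.

169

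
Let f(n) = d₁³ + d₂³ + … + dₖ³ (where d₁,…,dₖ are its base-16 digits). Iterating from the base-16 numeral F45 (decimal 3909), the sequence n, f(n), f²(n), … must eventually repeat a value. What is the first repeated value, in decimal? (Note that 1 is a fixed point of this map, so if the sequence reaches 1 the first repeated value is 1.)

72

3909 = (15,4,5)_16 → 3564
3564 = (13,14,12)_16 → 6669
6669 = (1,10,0,13)_16 → 3198
3198 = (12,7,14)_16 → 4815
4815 = (1,2,12,15)_16 → 5112
5112 = (1,3,15,8)_16 → 3915
3915 = (15,4,11)_16 → 4770
4770 = (1,2,10,2)_16 → 1017
1017 = (3,15,9)_16 → 4131
4131 = (1,0,2,3)_16 → 36
36 = (2,4)_16 → 72
72 = (4,8)_16 → 576
576 = (2,4,0)_16 → 72  — 72 already appeared earlier.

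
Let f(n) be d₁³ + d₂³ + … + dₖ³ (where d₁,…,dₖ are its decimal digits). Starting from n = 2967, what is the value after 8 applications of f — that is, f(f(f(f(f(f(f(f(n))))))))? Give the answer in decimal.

153

2967 → 2³ + 9³ + 6³ + 7³ = 8 + 729 + 216 + 343 = 1296
1296 → 1³ + 2³ + 9³ + 6³ = 1 + 8 + 729 + 216 = 954
954 → 9³ + 5³ + 4³ = 729 + 125 + 64 = 918
918 → 9³ + 1³ + 8³ = 729 + 1 + 512 = 1242
1242 → 1³ + 2³ + 4³ + 2³ = 1 + 8 + 64 + 8 = 81
81 → 8³ + 1³ = 512 + 1 = 513
513 → 5³ + 1³ + 3³ = 125 + 1 + 27 = 153
153 → 1³ + 5³ + 3³ = 1 + 125 + 27 = 153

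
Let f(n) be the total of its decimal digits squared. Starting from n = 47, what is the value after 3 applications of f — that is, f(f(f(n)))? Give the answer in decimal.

47 → 4² + 7² = 65
65 → 6² + 5² = 61
61 → 6² + 1² = 37

37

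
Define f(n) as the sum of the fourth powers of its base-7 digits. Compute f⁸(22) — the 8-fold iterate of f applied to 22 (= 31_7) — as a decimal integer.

1808

22 = (3,1)_7 → 3⁴ + 1⁴ = 81 + 1 = 82
82 = (1,4,5)_7 → 1⁴ + 4⁴ + 5⁴ = 1 + 256 + 625 = 882
882 = (2,4,0,0)_7 → 2⁴ + 4⁴ + 0⁴ + 0⁴ = 16 + 256 + 0 + 0 = 272
272 = (5,3,6)_7 → 5⁴ + 3⁴ + 6⁴ = 625 + 81 + 1296 = 2002
2002 = (5,5,6,0)_7 → 5⁴ + 5⁴ + 6⁴ + 0⁴ = 625 + 625 + 1296 + 0 = 2546
2546 = (1,0,2,6,5)_7 → 1⁴ + 0⁴ + 2⁴ + 6⁴ + 5⁴ = 1 + 0 + 16 + 1296 + 625 = 1938
1938 = (5,4,3,6)_7 → 5⁴ + 4⁴ + 3⁴ + 6⁴ = 625 + 256 + 81 + 1296 = 2258
2258 = (6,4,0,4)_7 → 6⁴ + 4⁴ + 0⁴ + 4⁴ = 1296 + 256 + 0 + 256 = 1808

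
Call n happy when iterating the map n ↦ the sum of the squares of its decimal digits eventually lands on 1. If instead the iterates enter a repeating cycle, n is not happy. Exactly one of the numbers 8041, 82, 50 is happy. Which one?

82

8041: 8041 → 81 → 65 → 61 → 37 → 58 → 89 → 145 → 42 → 20 → 4 → 16 → 37  — repeats 37 (not happy)
82: 82 → 68 → 100 → 1  — reaches 1 (happy)
50: 50 → 25 → 29 → 85 → 89 → 145 → 42 → 20 → 4 → 16 → 37 → 58 → 89  — repeats 89 (not happy)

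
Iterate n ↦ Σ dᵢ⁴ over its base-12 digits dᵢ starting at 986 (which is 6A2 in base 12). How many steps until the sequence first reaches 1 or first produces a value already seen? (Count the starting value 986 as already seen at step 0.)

986 = (6,10,2)_12 → 6⁴ + 10⁴ + 2⁴ = 1296 + 10000 + 16 = 11312
11312 = (6,6,6,8)_12 → 6⁴ + 6⁴ + 6⁴ + 8⁴ = 1296 + 1296 + 1296 + 4096 = 7984
7984 = (4,7,5,4)_12 → 4⁴ + 7⁴ + 5⁴ + 4⁴ = 256 + 2401 + 625 + 256 = 3538
3538 = (2,0,6,10)_12 → 2⁴ + 0⁴ + 6⁴ + 10⁴ = 16 + 0 + 1296 + 10000 = 11312  — 11312 repeats.
That took 4 steps.

4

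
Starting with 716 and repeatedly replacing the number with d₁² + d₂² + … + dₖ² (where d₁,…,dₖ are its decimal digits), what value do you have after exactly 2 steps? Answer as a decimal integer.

716 → 7² + 1² + 6² = 86
86 → 8² + 6² = 100

100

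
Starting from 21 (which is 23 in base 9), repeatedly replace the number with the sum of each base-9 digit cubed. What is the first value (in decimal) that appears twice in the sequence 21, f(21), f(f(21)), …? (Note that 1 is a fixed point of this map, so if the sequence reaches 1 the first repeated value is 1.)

35

21 = (2,3)_9 → 2³ + 3³ = 8 + 27 = 35
35 = (3,8)_9 → 3³ + 8³ = 27 + 512 = 539
539 = (6,5,8)_9 → 6³ + 5³ + 8³ = 216 + 125 + 512 = 853
853 = (1,1,4,7)_9 → 1³ + 1³ + 4³ + 7³ = 1 + 1 + 64 + 343 = 409
409 = (5,0,4)_9 → 5³ + 0³ + 4³ = 125 + 0 + 64 = 189
189 = (2,3,0)_9 → 2³ + 3³ + 0³ = 8 + 27 + 0 = 35  — 35 already appeared earlier.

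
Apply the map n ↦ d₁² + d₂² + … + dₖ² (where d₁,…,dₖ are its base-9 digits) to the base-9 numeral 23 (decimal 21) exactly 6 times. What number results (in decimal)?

65

21 = (2,3)_9 → 2² + 3² = 13
13 = (1,4)_9 → 1² + 4² = 17
17 = (1,8)_9 → 1² + 8² = 65
65 = (7,2)_9 → 7² + 2² = 53
53 = (5,8)_9 → 5² + 8² = 89
89 = (1,0,8)_9 → 1² + 0² + 8² = 65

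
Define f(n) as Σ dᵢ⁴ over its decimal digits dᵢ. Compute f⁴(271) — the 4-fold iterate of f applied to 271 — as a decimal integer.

10914

271 → 2418
2418 → 4369
4369 → 8194
8194 → 10914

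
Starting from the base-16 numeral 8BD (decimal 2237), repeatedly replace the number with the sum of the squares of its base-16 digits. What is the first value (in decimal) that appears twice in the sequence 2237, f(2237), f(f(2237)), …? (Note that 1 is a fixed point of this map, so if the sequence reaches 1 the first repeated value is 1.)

85

2237 = (8,11,13)_16 → 8² + 11² + 13² = 354
354 = (1,6,2)_16 → 1² + 6² + 2² = 41
41 = (2,9)_16 → 2² + 9² = 85
85 = (5,5)_16 → 5² + 5² = 50
50 = (3,2)_16 → 3² + 2² = 13
13 = (13)_16 → 13² = 169
169 = (10,9)_16 → 10² + 9² = 181
181 = (11,5)_16 → 11² + 5² = 146
146 = (9,2)_16 → 9² + 2² = 85  — 85 already appeared earlier.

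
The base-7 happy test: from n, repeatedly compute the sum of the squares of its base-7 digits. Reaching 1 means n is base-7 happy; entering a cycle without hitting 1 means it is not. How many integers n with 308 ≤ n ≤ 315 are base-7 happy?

308: 308 → 40 → 50 → 2 → 4 → 16 → 8 → 2  — not base-7 happy
309: 309 → 41 → 61 → 27 → 45 → 45  — not base-7 happy
310: 310 → 44 → 40 → 50 → 2 → 4 → 16 → 8 → 2  — not base-7 happy
311: 311 → 49 → 1  — base-7 happy
312: 312 → 56 → 2 → 4 → 16 → 8 → 2  — not base-7 happy
313: 313 → 65 → 9 → 5 → 25 → 25  — not base-7 happy
314: 314 → 76 → 46 → 52 → 10 → 10  — not base-7 happy
315: 315 → 45 → 45  — not base-7 happy
base-7 happy: 311

1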